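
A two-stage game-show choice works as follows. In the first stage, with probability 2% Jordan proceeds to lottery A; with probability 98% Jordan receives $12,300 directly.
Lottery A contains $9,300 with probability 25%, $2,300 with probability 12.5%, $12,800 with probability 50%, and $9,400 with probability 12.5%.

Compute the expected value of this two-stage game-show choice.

$12,257.75

EV(A) = 0.25 × 9300 + 0.125 × 2300 + 0.5 × 12800 + 0.125 × 9400 = 2325 + 287.5 + 6400 + 1175 = 10187.5
Branch B: 12300 (certain)
Overall = 0.02 × 10187.5 + 0.98 × 12300 = 203.75 + 12054 = 12257.75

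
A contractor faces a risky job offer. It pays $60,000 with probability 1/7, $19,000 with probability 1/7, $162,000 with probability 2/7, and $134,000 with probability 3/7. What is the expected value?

EV = 1/7 × 60000 + 1/7 × 19000 + 2/7 × 162000 + 3/7 × 134000 = 8571.4286 + 2714.2857 + 46285.7143 + 57428.5714 = 115000

$115,000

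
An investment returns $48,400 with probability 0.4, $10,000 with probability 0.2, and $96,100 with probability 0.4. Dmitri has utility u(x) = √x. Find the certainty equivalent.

E[u] = 0.4·√48400 + 0.2·√10000 + 0.4·√96100 = 0.4·220 + 0.2·100 + 0.4·310 = 232
CE = (232)² = 53824

$53,824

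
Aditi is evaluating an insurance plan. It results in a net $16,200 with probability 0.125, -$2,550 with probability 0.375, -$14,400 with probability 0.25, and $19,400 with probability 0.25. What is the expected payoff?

$2,318.75

EV = 0.125 × 16200 + 0.375 × (-2550) + 0.25 × (-14400) + 0.25 × 19400 = 2025 − 956.25 − 3600 + 4850 = 2318.75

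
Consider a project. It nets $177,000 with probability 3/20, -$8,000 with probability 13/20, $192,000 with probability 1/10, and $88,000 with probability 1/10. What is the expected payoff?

$49,350

EV = 3/20 × 177000 + 13/20 × (-8000) + 1/10 × 192000 + 1/10 × 88000 = 26550 − 5200 + 19200 + 8800 = 49350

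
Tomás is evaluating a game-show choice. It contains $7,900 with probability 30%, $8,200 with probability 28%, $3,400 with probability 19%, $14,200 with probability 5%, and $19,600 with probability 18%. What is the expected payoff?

$9,550

EV = 0.3 × 7900 + 0.28 × 8200 + 0.19 × 3400 + 0.05 × 14200 + 0.18 × 19600 = 2370 + 2296 + 646 + 710 + 3528 = 9550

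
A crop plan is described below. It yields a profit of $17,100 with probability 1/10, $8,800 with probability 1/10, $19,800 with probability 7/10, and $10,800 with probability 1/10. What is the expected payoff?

EV = 1/10 × 17100 + 1/10 × 8800 + 7/10 × 19800 + 1/10 × 10800 = 1710 + 880 + 13860 + 1080 = 17530

$17,530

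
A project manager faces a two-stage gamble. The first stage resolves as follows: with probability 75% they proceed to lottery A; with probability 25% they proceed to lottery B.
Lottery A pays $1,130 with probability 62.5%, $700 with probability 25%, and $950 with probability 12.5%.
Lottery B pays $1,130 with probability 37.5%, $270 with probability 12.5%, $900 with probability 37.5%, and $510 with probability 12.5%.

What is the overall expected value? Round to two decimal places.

EV(A) = 0.625 × 1130 + 0.25 × 700 + 0.125 × 950 = 706.25 + 175 + 118.75 = 1000
EV(B) = 0.375 × 1130 + 0.125 × 270 + 0.375 × 900 + 0.125 × 510 = 423.75 + 33.75 + 337.5 + 63.75 = 858.75
Overall = 0.75 × 1000 + 0.25 × 858.75 = 750 + 214.6875 = 964.6875

$964.69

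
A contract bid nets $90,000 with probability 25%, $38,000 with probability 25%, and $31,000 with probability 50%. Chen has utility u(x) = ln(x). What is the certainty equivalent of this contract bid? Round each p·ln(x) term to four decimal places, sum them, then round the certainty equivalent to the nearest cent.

$42,578.30

E[u] = 0.25·ln(90000) + 0.25·ln(38000) + 0.5·ln(31000) = 2.8519 + 2.6363 + 5.1709 = 10.6591
CE = e^10.6591 ≈ 42578.30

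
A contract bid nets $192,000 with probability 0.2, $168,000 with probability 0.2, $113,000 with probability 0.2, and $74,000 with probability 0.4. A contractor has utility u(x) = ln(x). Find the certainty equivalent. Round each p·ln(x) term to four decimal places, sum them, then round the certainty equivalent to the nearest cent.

E[u] = 0.2·ln(192000) + 0.2·ln(168000) + 0.2·ln(113000) + 0.4·ln(74000) = 2.4331 + 2.4063 + 2.3270 + 4.4847 = 11.6511
CE = e^11.6511 ≈ 114817.59

$114,817.59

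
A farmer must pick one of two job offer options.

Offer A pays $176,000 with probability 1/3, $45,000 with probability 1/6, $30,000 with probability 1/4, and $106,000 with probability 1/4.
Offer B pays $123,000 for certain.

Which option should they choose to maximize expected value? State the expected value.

Offer B ($123,000)

Offer A = 1/3 × 176000 + 1/6 × 45000 + 1/4 × 30000 + 1/4 × 106000 = 58666.6667 + 7500 + 7500 + 26500 = 100166.6667
Offer B: 123000 (certain)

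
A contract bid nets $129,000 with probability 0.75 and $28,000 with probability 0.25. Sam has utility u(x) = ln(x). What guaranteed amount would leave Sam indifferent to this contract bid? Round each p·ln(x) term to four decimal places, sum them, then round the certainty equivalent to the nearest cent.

E[u] = 0.75·ln(129000) + 0.25·ln(28000) = 8.8257 + 2.5600 = 11.3857
CE = e^11.3857 ≈ 88053.51

$88,053.51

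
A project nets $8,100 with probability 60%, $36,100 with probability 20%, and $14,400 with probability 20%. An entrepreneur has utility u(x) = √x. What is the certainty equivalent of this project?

$13,456

E[u] = 0.6·√8100 + 0.2·√36100 + 0.2·√14400 = 0.6·90 + 0.2·190 + 0.2·120 = 116
CE = (116)² = 13456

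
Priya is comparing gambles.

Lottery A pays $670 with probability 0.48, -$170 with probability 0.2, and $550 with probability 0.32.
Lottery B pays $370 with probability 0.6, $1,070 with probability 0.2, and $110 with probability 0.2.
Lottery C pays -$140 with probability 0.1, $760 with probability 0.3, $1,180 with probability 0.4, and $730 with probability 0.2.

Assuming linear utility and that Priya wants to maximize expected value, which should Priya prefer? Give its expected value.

Lottery A = 0.48 × 670 + 0.2 × (-170) + 0.32 × 550 = 321.6 − 34 + 176 = 463.6
Lottery B = 0.6 × 370 + 0.2 × 1070 + 0.2 × 110 = 222 + 214 + 22 = 458
Lottery C = 0.1 × (-140) + 0.3 × 760 + 0.4 × 1180 + 0.2 × 730 = -14 + 228 + 472 + 146 = 832

Lottery C ($832)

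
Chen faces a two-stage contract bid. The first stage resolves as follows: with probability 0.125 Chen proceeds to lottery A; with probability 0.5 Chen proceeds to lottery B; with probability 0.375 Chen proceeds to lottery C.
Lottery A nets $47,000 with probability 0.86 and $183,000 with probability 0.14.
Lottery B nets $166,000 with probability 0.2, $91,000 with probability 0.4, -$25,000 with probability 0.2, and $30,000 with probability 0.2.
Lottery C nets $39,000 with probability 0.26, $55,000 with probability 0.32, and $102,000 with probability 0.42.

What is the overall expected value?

EV(A) = 0.86 × 47000 + 0.14 × 183000 = 40420 + 25620 = 66040
EV(B) = 0.2 × 166000 + 0.4 × 91000 + 0.2 × (-25000) + 0.2 × 30000 = 33200 + 36400 − 5000 + 6000 = 70600
EV(C) = 0.26 × 39000 + 0.32 × 55000 + 0.42 × 102000 = 10140 + 17600 + 42840 = 70580
Overall = 0.125 × 66040 + 0.5 × 70600 + 0.375 × 70580 = 8255 + 35300 + 26467.5 = 70022.5

$70,022.50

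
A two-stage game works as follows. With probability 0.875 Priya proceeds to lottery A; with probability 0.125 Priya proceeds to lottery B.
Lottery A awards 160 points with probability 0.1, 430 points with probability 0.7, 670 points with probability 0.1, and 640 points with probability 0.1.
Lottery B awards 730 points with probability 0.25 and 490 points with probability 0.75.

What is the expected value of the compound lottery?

460.75 points

EV(A) = 0.1 × 160 + 0.7 × 430 + 0.1 × 670 + 0.1 × 640 = 16 + 301 + 67 + 64 = 448
EV(B) = 0.25 × 730 + 0.75 × 490 = 182.5 + 367.5 = 550
Overall = 0.875 × 448 + 0.125 × 550 = 392 + 68.75 = 460.75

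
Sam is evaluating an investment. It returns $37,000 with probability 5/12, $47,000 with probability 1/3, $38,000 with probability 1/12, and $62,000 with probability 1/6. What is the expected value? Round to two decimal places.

EV = 5/12 × 37000 + 1/3 × 47000 + 1/12 × 38000 + 1/6 × 62000 = 15416.6667 + 15666.6667 + 3166.6667 + 10333.3333 = 44583.3333

$44,583.33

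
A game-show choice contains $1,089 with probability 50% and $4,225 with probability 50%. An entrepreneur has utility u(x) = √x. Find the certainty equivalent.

E[u] = 0.5·√1089 + 0.5·√4225 = 0.5·33 + 0.5·65 = 49
CE = (49)² = 2401

$2,401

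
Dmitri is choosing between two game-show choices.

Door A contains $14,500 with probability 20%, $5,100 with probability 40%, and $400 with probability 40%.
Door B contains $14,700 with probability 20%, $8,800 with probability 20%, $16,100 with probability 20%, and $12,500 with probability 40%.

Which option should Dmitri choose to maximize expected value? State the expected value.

Door B ($12,920)

Door A = 0.2 × 14500 + 0.4 × 5100 + 0.4 × 400 = 2900 + 2040 + 160 = 5100
Door B = 0.2 × 14700 + 0.2 × 8800 + 0.2 × 16100 + 0.4 × 12500 = 2940 + 1760 + 3220 + 5000 = 12920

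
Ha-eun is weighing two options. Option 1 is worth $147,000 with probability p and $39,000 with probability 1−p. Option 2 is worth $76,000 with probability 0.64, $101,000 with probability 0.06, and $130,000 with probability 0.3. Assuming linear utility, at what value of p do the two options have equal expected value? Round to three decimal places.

p = 0.506

EV(Option 2) = 0.64 × 76000 + 0.06 × 101000 + 0.3 × 130000 = 48640 + 6060 + 39000 = 93700
p·147000 + (1−p)·39000 = 93700
108000p + 39000 = 93700
p = (93700 − 39000) / 108000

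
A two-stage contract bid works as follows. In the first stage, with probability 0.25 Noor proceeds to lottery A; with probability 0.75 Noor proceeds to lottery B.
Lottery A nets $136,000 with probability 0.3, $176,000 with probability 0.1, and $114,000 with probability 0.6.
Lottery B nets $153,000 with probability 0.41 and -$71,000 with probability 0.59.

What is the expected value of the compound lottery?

EV(A) = 0.3 × 136000 + 0.1 × 176000 + 0.6 × 114000 = 40800 + 17600 + 68400 = 126800
EV(B) = 0.41 × 153000 + 0.59 × (-71000) = 62730 − 41890 = 20840
Overall = 0.25 × 126800 + 0.75 × 20840 = 31700 + 15630 = 47330

$47,330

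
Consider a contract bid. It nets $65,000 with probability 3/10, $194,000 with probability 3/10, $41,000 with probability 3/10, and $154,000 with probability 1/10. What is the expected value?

EV = 3/10 × 65000 + 3/10 × 194000 + 3/10 × 41000 + 1/10 × 154000 = 19500 + 58200 + 12300 + 15400 = 105400

$105,400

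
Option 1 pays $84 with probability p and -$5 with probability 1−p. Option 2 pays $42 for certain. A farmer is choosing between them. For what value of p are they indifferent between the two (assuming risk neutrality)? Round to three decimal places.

p·84 + (1−p)·(-5) = 42
89p − 5 = 42
p = (42 + 5) / 89

p = 0.528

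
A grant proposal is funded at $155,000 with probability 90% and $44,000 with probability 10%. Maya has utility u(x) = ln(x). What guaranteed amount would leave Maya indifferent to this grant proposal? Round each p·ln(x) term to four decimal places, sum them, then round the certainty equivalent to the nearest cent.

$136,666.65

E[u] = 0.9·ln(155000) + 0.1·ln(44000) = 10.7561 + 1.0692 = 11.8253
CE = e^11.8253 ≈ 136666.65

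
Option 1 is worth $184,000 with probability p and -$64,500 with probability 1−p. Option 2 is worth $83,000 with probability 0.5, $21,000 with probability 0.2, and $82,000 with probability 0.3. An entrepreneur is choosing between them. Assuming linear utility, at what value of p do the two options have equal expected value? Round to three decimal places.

p = 0.542

EV(Option 2) = 0.5 × 83000 + 0.2 × 21000 + 0.3 × 82000 = 41500 + 4200 + 24600 = 70300
p·184000 + (1−p)·(-64500) = 70300
248500p − 64500 = 70300
p = (70300 + 64500) / 248500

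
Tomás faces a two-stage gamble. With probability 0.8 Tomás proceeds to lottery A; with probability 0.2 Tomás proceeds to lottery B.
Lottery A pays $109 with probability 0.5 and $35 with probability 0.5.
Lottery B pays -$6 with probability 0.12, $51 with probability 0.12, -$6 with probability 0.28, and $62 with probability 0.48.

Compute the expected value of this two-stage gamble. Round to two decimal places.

EV(A) = 0.5 × 109 + 0.5 × 35 = 54.5 + 17.5 = 72
EV(B) = 0.12 × (-6) + 0.12 × 51 + 0.28 × (-6) + 0.48 × 62 = -0.72 + 6.12 − 1.68 + 29.76 = 33.48
Overall = 0.8 × 72 + 0.2 × 33.48 = 57.6 + 6.696 = 64.296

$64.30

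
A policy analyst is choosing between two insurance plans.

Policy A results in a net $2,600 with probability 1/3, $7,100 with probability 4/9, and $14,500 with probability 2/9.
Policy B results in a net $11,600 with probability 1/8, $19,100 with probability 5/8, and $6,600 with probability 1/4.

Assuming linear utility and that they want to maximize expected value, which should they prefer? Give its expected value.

Policy A = 1/3 × 2600 + 4/9 × 7100 + 2/9 × 14500 = 866.6667 + 3155.5556 + 3222.2222 = 7244.4444
Policy B = 1/8 × 11600 + 5/8 × 19100 + 1/4 × 6600 = 1450 + 11937.5 + 1650 = 15037.5

Policy B ($15,037.50)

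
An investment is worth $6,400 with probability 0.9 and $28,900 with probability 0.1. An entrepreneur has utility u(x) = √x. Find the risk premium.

$729

E[u] = 0.9·√6400 + 0.1·√28900 = 0.9·80 + 0.1·170 = 89
CE = (89)² = 7921
Risk premium = EV − CE = 8650 − 7921 = 729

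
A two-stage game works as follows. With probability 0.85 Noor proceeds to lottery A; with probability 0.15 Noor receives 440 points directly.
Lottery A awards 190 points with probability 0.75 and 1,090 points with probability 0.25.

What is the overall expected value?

EV(A) = 0.75 × 190 + 0.25 × 1090 = 142.5 + 272.5 = 415
Branch B: 440 (certain)
Overall = 0.85 × 415 + 0.15 × 440 = 352.75 + 66 = 418.75

418.75 points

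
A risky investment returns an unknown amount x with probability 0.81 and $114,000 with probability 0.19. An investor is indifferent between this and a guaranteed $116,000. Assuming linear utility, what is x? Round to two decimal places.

0.81·x + 0.19·114000 = 116000
0.81·x = 116000 − 21660 = 94340
x = 94340 / 0.81 = 116469.1358

x = $116,469.14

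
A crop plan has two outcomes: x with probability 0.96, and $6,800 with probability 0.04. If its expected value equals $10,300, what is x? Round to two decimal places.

x = $10,445.83

0.96·x + 0.04·6800 = 10300
0.96·x = 10300 − 272 = 10028
x = 10028 / 0.96 = 10445.8333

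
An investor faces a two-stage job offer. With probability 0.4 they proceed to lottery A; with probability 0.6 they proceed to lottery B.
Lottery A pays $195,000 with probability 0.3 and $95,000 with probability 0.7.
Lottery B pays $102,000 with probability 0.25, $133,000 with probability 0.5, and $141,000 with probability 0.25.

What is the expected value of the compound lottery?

EV(A) = 0.3 × 195000 + 0.7 × 95000 = 58500 + 66500 = 125000
EV(B) = 0.25 × 102000 + 0.5 × 133000 + 0.25 × 141000 = 25500 + 66500 + 35250 = 127250
Overall = 0.4 × 125000 + 0.6 × 127250 = 50000 + 76350 = 126350

$126,350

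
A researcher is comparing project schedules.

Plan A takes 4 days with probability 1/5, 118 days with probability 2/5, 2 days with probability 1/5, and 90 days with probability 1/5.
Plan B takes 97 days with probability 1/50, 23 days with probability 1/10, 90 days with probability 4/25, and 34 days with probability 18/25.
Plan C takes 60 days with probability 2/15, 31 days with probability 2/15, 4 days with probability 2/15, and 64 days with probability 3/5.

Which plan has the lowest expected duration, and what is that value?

Plan A = 1/5 × 4 + 2/5 × 118 + 1/5 × 2 + 1/5 × 90 = 0.8 + 47.2 + 0.4 + 18 = 66.4
Plan B = 1/50 × 97 + 1/10 × 23 + 4/25 × 90 + 18/25 × 34 = 1.94 + 2.3 + 14.4 + 24.48 = 43.12
Plan C = 2/15 × 60 + 2/15 × 31 + 2/15 × 4 + 3/5 × 64 = 8 + 4.1333 + 0.5333 + 38.4 = 51.0667

Plan B (43.12 days)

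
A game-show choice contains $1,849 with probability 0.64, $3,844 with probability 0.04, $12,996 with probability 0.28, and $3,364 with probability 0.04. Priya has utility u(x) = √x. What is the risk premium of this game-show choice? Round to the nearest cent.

$983.78

E[u] = 0.64·√1849 + 0.04·√3844 + 0.28·√12996 + 0.04·√3364 = 0.64·43 + 0.04·62 + 0.28·114 + 0.04·58 = 64.24
CE = (64.24)² = 4126.7776
Risk premium = EV − CE = 5110.56 − 4126.7776 = 983.7824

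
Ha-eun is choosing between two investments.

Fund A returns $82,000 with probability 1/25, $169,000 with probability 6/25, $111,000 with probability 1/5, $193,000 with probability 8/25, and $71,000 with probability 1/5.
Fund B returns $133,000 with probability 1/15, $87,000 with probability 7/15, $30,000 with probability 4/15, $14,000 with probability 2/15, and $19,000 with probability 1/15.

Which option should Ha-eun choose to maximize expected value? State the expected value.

Fund A = 1/25 × 82000 + 6/25 × 169000 + 1/5 × 111000 + 8/25 × 193000 + 1/5 × 71000 = 3280 + 40560 + 22200 + 61760 + 14200 = 142000
Fund B = 1/15 × 133000 + 7/15 × 87000 + 4/15 × 30000 + 2/15 × 14000 + 1/15 × 19000 = 8866.6667 + 40600 + 8000 + 1866.6667 + 1266.6667 = 60600

Fund A ($142,000)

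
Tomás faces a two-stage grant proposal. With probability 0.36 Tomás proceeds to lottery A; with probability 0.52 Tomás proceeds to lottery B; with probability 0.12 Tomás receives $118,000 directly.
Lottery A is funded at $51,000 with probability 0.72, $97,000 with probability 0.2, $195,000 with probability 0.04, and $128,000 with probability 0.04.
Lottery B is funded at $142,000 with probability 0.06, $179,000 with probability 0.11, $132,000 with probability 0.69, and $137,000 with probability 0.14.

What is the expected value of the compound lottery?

EV(A) = 0.72 × 51000 + 0.2 × 97000 + 0.04 × 195000 + 0.04 × 128000 = 36720 + 19400 + 7800 + 5120 = 69040
EV(B) = 0.06 × 142000 + 0.11 × 179000 + 0.69 × 132000 + 0.14 × 137000 = 8520 + 19690 + 91080 + 19180 = 138470
Branch C: 118000 (certain)
Overall = 0.36 × 69040 + 0.52 × 138470 + 0.12 × 118000 = 24854.4 + 72004.4 + 14160 = 111018.8

$111,018.80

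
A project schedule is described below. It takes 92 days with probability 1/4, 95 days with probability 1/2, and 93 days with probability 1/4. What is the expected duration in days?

93.75 days

EV = 1/4 × 92 + 1/2 × 95 + 1/4 × 93 = 23 + 47.5 + 23.25 = 93.75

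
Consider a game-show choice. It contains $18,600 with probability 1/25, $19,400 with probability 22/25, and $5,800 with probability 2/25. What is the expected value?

$18,280

EV = 1/25 × 18600 + 22/25 × 19400 + 2/25 × 5800 = 744 + 17072 + 464 = 18280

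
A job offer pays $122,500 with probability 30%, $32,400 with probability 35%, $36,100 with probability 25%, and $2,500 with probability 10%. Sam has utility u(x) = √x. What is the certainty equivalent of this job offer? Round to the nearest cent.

$48,620.25

E[u] = 0.3·√122500 + 0.35·√32400 + 0.25·√36100 + 0.1·√2500 = 0.3·350 + 0.35·180 + 0.25·190 + 0.1·50 = 220.5
CE = (220.5)² = 48620.25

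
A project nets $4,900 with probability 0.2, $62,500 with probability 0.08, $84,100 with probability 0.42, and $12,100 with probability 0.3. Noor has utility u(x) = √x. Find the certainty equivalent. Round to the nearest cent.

$35,645.44

E[u] = 0.2·√4900 + 0.08·√62500 + 0.42·√84100 + 0.3·√12100 = 0.2·70 + 0.08·250 + 0.42·290 + 0.3·110 = 188.8
CE = (188.8)² = 35645.44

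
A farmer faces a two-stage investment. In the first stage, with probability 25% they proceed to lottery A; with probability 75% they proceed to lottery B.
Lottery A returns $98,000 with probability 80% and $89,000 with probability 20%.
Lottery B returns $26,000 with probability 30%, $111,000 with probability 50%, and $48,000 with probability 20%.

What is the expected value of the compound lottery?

EV(A) = 0.8 × 98000 + 0.2 × 89000 = 78400 + 17800 = 96200
EV(B) = 0.3 × 26000 + 0.5 × 111000 + 0.2 × 48000 = 7800 + 55500 + 9600 = 72900
Overall = 0.25 × 96200 + 0.75 × 72900 = 24050 + 54675 = 78725

$78,725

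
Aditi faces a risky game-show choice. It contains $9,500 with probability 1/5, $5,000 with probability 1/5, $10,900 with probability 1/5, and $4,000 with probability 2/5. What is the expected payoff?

EV = 1/5 × 9500 + 1/5 × 5000 + 1/5 × 10900 + 2/5 × 4000 = 1900 + 1000 + 2180 + 1600 = 6680

$6,680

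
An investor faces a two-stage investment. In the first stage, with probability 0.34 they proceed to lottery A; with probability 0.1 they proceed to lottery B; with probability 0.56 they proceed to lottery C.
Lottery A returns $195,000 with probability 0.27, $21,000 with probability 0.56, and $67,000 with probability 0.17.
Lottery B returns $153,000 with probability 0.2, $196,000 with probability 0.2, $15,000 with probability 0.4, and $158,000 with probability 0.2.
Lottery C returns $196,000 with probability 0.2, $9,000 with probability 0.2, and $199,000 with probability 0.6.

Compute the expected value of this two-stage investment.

EV(A) = 0.27 × 195000 + 0.56 × 21000 + 0.17 × 67000 = 52650 + 11760 + 11390 = 75800
EV(B) = 0.2 × 153000 + 0.2 × 196000 + 0.4 × 15000 + 0.2 × 158000 = 30600 + 39200 + 6000 + 31600 = 107400
EV(C) = 0.2 × 196000 + 0.2 × 9000 + 0.6 × 199000 = 39200 + 1800 + 119400 = 160400
Overall = 0.34 × 75800 + 0.1 × 107400 + 0.56 × 160400 = 25772 + 10740 + 89824 = 126336

$126,336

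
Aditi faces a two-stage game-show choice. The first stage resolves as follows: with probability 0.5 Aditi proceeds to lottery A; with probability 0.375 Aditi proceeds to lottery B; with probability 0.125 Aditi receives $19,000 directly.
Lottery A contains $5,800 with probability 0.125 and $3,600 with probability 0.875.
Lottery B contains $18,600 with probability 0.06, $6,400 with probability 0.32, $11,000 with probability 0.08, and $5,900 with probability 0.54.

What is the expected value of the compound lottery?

$7,023.75

EV(A) = 0.125 × 5800 + 0.875 × 3600 = 725 + 3150 = 3875
EV(B) = 0.06 × 18600 + 0.32 × 6400 + 0.08 × 11000 + 0.54 × 5900 = 1116 + 2048 + 880 + 3186 = 7230
Branch C: 19000 (certain)
Overall = 0.5 × 3875 + 0.375 × 7230 + 0.125 × 19000 = 1937.5 + 2711.25 + 2375 = 7023.75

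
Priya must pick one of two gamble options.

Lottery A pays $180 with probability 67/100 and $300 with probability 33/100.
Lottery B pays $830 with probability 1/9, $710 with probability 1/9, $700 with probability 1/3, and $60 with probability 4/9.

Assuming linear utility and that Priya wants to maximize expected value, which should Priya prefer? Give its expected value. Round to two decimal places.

Lottery A = 67/100 × 180 + 33/100 × 300 = 120.6 + 99 = 219.6
Lottery B = 1/9 × 830 + 1/9 × 710 + 1/3 × 700 + 4/9 × 60 = 92.2222 + 78.8889 + 233.3333 + 26.6667 = 431.1111

Lottery B ($431.11)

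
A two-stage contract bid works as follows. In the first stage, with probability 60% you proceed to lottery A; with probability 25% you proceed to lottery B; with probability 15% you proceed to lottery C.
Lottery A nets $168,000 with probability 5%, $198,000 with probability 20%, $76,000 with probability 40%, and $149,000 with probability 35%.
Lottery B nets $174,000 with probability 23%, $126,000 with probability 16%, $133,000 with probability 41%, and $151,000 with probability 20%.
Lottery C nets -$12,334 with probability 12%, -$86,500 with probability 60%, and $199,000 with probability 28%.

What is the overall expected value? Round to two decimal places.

EV(A) = 0.05 × 168000 + 0.2 × 198000 + 0.4 × 76000 + 0.35 × 149000 = 8400 + 39600 + 30400 + 52150 = 130550
EV(B) = 0.23 × 174000 + 0.16 × 126000 + 0.41 × 133000 + 0.2 × 151000 = 40020 + 20160 + 54530 + 30200 = 144910
EV(C) = 0.12 × (-12334) + 0.6 × (-86500) + 0.28 × 199000 = -1480.08 − 51900 + 55720 = 2339.92
Overall = 0.6 × 130550 + 0.25 × 144910 + 0.15 × 2339.92 = 78330 + 36227.5 + 350.988 = 114908.488

$114,908.49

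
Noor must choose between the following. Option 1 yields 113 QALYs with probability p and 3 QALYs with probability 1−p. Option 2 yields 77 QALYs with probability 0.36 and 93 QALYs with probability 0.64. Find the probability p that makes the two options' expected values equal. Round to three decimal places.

EV(Option 2) = 0.36 × 77 + 0.64 × 93 = 27.72 + 59.52 = 87.24
p·113 + (1−p)·3 = 87.24
110p + 3 = 87.24
p = (87.24 − 3) / 110

p = 0.766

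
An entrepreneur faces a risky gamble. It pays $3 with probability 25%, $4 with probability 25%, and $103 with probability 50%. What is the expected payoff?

$53.25

EV = 0.25 × 3 + 0.25 × 4 + 0.5 × 103 = 0.75 + 1 + 51.5 = 53.25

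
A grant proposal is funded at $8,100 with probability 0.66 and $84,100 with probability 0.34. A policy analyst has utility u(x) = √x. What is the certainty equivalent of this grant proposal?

E[u] = 0.66·√8100 + 0.34·√84100 = 0.66·90 + 0.34·290 = 158
CE = (158)² = 24964

$24,964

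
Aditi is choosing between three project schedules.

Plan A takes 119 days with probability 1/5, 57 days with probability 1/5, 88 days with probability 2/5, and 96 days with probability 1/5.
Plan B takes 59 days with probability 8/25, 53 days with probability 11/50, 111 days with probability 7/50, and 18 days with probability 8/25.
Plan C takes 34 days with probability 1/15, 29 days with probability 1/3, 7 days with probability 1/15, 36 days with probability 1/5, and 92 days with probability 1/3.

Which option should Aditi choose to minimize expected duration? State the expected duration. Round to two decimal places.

Plan A = 1/5 × 119 + 1/5 × 57 + 2/5 × 88 + 1/5 × 96 = 23.8 + 11.4 + 35.2 + 19.2 = 89.6
Plan B = 8/25 × 59 + 11/50 × 53 + 7/50 × 111 + 8/25 × 18 = 18.88 + 11.66 + 15.54 + 5.76 = 51.84
Plan C = 1/15 × 34 + 1/3 × 29 + 1/15 × 7 + 1/5 × 36 + 1/3 × 92 = 2.2667 + 9.6667 + 0.4667 + 7.2 + 30.6667 = 50.2667

Plan C (50.27 days)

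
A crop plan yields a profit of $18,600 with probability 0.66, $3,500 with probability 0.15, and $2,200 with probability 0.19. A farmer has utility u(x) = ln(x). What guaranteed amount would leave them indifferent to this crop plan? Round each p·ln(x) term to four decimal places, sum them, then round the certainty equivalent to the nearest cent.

$9,650.84

E[u] = 0.66·ln(18600) + 0.15·ln(3500) + 0.19·ln(2200) = 6.4884 + 1.2241 + 1.4623 = 9.1748
CE = e^9.1748 ≈ 9650.84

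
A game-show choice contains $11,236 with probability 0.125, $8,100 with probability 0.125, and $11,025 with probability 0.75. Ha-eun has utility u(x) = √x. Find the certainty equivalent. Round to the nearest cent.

E[u] = 0.125·√11236 + 0.125·√8100 + 0.75·√11025 = 0.125·106 + 0.125·90 + 0.75·105 = 103.25
CE = (103.25)² = 10660.5625

$10,660.56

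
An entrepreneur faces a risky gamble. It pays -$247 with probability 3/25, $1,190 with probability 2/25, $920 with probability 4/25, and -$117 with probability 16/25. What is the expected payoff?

$137.88

EV = 3/25 × (-247) + 2/25 × 1190 + 4/25 × 920 + 16/25 × (-117) = -29.64 + 95.2 + 147.2 − 74.88 = 137.88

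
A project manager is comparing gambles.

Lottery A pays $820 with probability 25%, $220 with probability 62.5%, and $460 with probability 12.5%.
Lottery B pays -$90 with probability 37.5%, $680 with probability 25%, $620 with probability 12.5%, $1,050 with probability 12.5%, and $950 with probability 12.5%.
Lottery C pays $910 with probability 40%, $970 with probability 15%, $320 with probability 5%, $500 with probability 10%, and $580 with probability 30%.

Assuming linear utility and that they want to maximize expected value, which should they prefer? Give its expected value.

Lottery C ($749.50)

Lottery A = 0.25 × 820 + 0.625 × 220 + 0.125 × 460 = 205 + 137.5 + 57.5 = 400
Lottery B = 0.375 × (-90) + 0.25 × 680 + 0.125 × 620 + 0.125 × 1050 + 0.125 × 950 = -33.75 + 170 + 77.5 + 131.25 + 118.75 = 463.75
Lottery C = 0.4 × 910 + 0.15 × 970 + 0.05 × 320 + 0.1 × 500 + 0.3 × 580 = 364 + 145.5 + 16 + 50 + 174 = 749.5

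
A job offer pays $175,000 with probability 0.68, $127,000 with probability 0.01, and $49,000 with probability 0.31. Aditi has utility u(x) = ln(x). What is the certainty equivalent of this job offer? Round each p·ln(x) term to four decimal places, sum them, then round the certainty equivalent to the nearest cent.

E[u] = 0.68·ln(175000) + 0.01·ln(127000) + 0.31·ln(49000) = 8.2093 + 0.1175 + 3.3479 = 11.6747
CE = e^11.6747 ≈ 117559.52

$117,559.52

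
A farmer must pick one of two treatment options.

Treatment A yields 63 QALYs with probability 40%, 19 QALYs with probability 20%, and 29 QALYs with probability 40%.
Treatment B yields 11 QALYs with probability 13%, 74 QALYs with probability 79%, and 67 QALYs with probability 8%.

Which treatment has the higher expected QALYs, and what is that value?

Treatment A = 0.4 × 63 + 0.2 × 19 + 0.4 × 29 = 25.2 + 3.8 + 11.6 = 40.6
Treatment B = 0.13 × 11 + 0.79 × 74 + 0.08 × 67 = 1.43 + 58.46 + 5.36 = 65.25

Treatment B (65.25 QALYs)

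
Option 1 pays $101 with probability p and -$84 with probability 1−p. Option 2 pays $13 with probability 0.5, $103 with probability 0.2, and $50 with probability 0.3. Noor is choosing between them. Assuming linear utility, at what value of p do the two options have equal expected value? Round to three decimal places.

EV(Option 2) = 0.5 × 13 + 0.2 × 103 + 0.3 × 50 = 6.5 + 20.6 + 15 = 42.1
p·101 + (1−p)·(-84) = 42.1
185p − 84 = 42.1
p = (42.1 + 84) / 185

p = 0.682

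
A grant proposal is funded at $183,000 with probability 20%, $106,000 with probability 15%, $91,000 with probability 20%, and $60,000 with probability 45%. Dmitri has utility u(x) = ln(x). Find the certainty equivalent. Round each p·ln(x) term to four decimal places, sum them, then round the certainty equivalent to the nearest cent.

$88,760.77

E[u] = 0.2·ln(183000) + 0.15·ln(106000) + 0.2·ln(91000) + 0.45·ln(60000) = 2.4234 + 1.7357 + 2.2837 + 4.9509 = 11.3937
CE = e^11.3937 ≈ 88760.77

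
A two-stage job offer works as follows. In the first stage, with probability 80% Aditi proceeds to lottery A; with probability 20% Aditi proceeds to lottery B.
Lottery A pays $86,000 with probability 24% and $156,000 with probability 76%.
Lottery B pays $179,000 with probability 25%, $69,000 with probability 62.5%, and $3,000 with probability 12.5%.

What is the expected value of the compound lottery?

$129,010

EV(A) = 0.24 × 86000 + 0.76 × 156000 = 20640 + 118560 = 139200
EV(B) = 0.25 × 179000 + 0.625 × 69000 + 0.125 × 3000 = 44750 + 43125 + 375 = 88250
Overall = 0.8 × 139200 + 0.2 × 88250 = 111360 + 17650 = 129010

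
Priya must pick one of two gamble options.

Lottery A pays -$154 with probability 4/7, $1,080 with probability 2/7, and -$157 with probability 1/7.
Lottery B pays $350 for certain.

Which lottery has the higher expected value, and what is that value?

Lottery B ($350)

Lottery A = 4/7 × (-154) + 2/7 × 1080 + 1/7 × (-157) = -88 + 308.5714 − 22.4286 = 198.1429
Lottery B: 350 (certain)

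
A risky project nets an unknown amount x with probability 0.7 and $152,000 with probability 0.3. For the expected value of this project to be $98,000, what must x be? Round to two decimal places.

x = $74,857.14

0.7·x + 0.3·152000 = 98000
0.7·x = 98000 − 45600 = 52400
x = 52400 / 0.7 = 74857.1429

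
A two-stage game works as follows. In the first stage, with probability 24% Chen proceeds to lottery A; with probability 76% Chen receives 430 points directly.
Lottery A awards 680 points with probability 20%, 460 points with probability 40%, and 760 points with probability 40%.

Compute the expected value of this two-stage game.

476.56 points

EV(A) = 0.2 × 680 + 0.4 × 460 + 0.4 × 760 = 136 + 184 + 304 = 624
Branch B: 430 (certain)
Overall = 0.24 × 624 + 0.76 × 430 = 149.76 + 326.8 = 476.56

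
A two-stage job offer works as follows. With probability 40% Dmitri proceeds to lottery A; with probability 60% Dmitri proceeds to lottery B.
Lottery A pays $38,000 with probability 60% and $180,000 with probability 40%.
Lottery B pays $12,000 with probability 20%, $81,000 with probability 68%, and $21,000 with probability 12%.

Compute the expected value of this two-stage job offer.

$73,920

EV(A) = 0.6 × 38000 + 0.4 × 180000 = 22800 + 72000 = 94800
EV(B) = 0.2 × 12000 + 0.68 × 81000 + 0.12 × 21000 = 2400 + 55080 + 2520 = 60000
Overall = 0.4 × 94800 + 0.6 × 60000 = 37920 + 36000 = 73920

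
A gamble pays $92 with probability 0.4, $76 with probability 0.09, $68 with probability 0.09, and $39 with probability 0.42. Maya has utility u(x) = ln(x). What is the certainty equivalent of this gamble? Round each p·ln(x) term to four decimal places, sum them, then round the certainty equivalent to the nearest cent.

$61.37

E[u] = 0.4·ln(92) + 0.09·ln(76) + 0.09·ln(68) + 0.42·ln(39) = 1.8087 + 0.3898 + 0.3798 + 1.5387 = 4.1170
CE = e^4.1170 ≈ 61.37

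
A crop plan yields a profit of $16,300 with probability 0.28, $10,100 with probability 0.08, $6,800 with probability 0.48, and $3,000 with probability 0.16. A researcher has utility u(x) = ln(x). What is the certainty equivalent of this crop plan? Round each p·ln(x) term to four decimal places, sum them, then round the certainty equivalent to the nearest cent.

E[u] = 0.28·ln(16300) + 0.08·ln(10100) + 0.48·ln(6800) + 0.16·ln(3000) = 2.7157 + 0.7376 + 4.2358 + 1.2810 = 8.9701
CE = e^8.9701 ≈ 7864.39

$7,864.39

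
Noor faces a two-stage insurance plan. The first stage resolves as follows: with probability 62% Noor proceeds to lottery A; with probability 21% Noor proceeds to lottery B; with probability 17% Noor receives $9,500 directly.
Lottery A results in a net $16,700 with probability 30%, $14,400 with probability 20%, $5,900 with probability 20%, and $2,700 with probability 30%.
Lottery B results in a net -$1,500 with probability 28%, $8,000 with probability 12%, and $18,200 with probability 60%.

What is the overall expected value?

$10,147.20

EV(A) = 0.3 × 16700 + 0.2 × 14400 + 0.2 × 5900 + 0.3 × 2700 = 5010 + 2880 + 1180 + 810 = 9880
EV(B) = 0.28 × (-1500) + 0.12 × 8000 + 0.6 × 18200 = -420 + 960 + 10920 = 11460
Branch C: 9500 (certain)
Overall = 0.62 × 9880 + 0.21 × 11460 + 0.17 × 9500 = 6125.6 + 2406.6 + 1615 = 10147.2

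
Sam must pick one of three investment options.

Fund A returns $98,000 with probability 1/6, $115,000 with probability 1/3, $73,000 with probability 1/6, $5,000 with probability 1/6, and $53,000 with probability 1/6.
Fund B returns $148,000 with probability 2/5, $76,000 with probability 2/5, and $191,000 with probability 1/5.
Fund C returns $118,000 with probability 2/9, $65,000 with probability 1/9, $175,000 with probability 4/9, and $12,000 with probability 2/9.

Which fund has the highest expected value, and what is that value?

Fund A = 1/6 × 98000 + 1/3 × 115000 + 1/6 × 73000 + 1/6 × 5000 + 1/6 × 53000 = 16333.3333 + 38333.3333 + 12166.6667 + 833.3333 + 8833.3333 = 76500
Fund B = 2/5 × 148000 + 2/5 × 76000 + 1/5 × 191000 = 59200 + 30400 + 38200 = 127800
Fund C = 2/9 × 118000 + 1/9 × 65000 + 4/9 × 175000 + 2/9 × 12000 = 26222.2222 + 7222.2222 + 77777.7778 + 2666.6667 = 113888.8889

Fund B ($127,800)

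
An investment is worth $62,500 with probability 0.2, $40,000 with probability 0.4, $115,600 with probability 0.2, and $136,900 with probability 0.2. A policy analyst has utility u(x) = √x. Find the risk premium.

$5,016

E[u] = 0.2·√62500 + 0.4·√40000 + 0.2·√115600 + 0.2·√136900 = 0.2·250 + 0.4·200 + 0.2·340 + 0.2·370 = 272
CE = (272)² = 73984
Risk premium = EV − CE = 79000 − 73984 = 5016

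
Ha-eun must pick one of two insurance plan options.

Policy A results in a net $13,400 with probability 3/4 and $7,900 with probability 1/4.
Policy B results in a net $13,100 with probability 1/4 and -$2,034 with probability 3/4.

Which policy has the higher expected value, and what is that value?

Policy A ($12,025)

Policy A = 3/4 × 13400 + 1/4 × 7900 = 10050 + 1975 = 12025
Policy B = 1/4 × 13100 + 3/4 × (-2034) = 3275 − 1525.5 = 1749.5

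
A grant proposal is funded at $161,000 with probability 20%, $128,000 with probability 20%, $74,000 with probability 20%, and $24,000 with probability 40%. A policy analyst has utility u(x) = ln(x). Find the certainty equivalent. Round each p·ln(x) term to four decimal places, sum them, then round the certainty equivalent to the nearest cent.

E[u] = 0.2·ln(161000) + 0.2·ln(128000) + 0.2·ln(74000) + 0.4·ln(24000) = 2.3978 + 2.3520 + 2.2424 + 4.0343 = 11.0265
CE = e^11.0265 ≈ 61482.02

$61,482.02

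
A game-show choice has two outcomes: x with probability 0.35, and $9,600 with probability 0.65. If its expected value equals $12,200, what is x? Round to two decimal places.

x = $17,028.57

0.35·x + 0.65·9600 = 12200
0.35·x = 12200 − 6240 = 5960
x = 5960 / 0.35 = 17028.5714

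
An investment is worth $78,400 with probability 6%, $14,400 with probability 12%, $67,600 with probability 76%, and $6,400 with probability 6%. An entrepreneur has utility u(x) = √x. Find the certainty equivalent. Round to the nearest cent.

$54,568.96

E[u] = 0.06·√78400 + 0.12·√14400 + 0.76·√67600 + 0.06·√6400 = 0.06·280 + 0.12·120 + 0.76·260 + 0.06·80 = 233.6
CE = (233.6)² = 54568.96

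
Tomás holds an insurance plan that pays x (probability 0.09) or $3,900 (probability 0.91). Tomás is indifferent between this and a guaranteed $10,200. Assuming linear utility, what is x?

0.09·x + 0.91·3900 = 10200
0.09·x = 10200 − 3549 = 6651
x = 6651 / 0.09 = 73900

x = $73,900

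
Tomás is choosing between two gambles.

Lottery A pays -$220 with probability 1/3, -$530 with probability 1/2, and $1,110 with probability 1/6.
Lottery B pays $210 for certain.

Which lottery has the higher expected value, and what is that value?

Lottery A = 1/3 × (-220) + 1/2 × (-530) + 1/6 × 1110 = -73.3333 − 265 + 185 = -153.3333
Lottery B: 210 (certain)

Lottery B ($210)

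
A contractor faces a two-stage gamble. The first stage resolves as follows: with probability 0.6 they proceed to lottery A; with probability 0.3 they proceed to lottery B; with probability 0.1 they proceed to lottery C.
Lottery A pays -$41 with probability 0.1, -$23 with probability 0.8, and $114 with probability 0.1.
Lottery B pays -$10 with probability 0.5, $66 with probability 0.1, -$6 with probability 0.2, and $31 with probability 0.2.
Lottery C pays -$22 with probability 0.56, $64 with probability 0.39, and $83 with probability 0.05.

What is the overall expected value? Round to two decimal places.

-$3.00

EV(A) = 0.1 × (-41) + 0.8 × (-23) + 0.1 × 114 = -4.1 − 18.4 + 11.4 = -11.1
EV(B) = 0.5 × (-10) + 0.1 × 66 + 0.2 × (-6) + 0.2 × 31 = -5 + 6.6 − 1.2 + 6.2 = 6.6
EV(C) = 0.56 × (-22) + 0.39 × 64 + 0.05 × 83 = -12.32 + 24.96 + 4.15 = 16.79
Overall = 0.6 × (-11.1) + 0.3 × 6.6 + 0.1 × 16.79 = -6.66 + 1.98 + 1.679 = -3.001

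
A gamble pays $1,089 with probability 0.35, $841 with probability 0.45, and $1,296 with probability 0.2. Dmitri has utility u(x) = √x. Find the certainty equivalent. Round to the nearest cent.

$1,011.24

E[u] = 0.35·√1089 + 0.45·√841 + 0.2·√1296 = 0.35·33 + 0.45·29 + 0.2·36 = 31.8
CE = (31.8)² = 1011.24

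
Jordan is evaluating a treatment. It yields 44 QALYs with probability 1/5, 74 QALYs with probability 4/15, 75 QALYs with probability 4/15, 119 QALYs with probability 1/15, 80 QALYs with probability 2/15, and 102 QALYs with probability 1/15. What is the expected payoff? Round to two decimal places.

73.93 QALYs

EV = 1/5 × 44 + 4/15 × 74 + 4/15 × 75 + 1/15 × 119 + 2/15 × 80 + 1/15 × 102 = 8.8 + 19.7333 + 20 + 7.9333 + 10.6667 + 6.8 = 73.9333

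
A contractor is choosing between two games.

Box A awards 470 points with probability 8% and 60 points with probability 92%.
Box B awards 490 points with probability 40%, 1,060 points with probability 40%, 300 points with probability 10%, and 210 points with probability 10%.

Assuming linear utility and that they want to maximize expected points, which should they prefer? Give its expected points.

Box A = 0.08 × 470 + 0.92 × 60 = 37.6 + 55.2 = 92.8
Box B = 0.4 × 490 + 0.4 × 1060 + 0.1 × 300 + 0.1 × 210 = 196 + 424 + 30 + 21 = 671

Box B (671 points)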